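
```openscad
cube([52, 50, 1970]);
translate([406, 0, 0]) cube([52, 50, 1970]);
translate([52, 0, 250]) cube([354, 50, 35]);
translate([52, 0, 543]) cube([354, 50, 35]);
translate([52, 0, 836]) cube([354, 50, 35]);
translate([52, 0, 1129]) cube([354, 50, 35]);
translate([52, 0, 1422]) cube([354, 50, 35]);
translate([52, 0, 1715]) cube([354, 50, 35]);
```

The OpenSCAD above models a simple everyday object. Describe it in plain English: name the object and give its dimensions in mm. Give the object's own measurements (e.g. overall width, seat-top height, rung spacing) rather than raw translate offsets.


A straight ladder. Two 52×50 mm vertical rails, 1970 mm tall, stand 458 mm apart (outside-to-outside) with their front faces coplanar on the −y side. 6 rungs, each 50 mm deep and 35 mm tall, span between the inner faces of the rails, front faces flush with the rails. The lowest rung's underside is at z = 250 mm and rungs are spaced 293 mm apart (underside to underside).


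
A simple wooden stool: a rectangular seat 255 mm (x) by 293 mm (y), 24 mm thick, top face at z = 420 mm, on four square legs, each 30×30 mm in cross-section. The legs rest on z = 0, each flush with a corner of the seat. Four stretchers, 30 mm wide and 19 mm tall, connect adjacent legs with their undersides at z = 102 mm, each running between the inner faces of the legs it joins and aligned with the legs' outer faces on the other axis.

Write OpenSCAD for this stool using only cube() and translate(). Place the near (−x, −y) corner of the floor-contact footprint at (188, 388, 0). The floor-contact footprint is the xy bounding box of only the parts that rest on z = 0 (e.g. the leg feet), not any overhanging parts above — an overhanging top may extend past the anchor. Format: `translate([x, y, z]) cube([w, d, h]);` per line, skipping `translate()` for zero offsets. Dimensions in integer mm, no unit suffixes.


translate([188, 388, 396]) cube([255, 293, 24]);
translate([188, 388, 0]) cube([30, 30, 396]);
translate([413, 388, 0]) cube([30, 30, 396]);
translate([188, 651, 0]) cube([30, 30, 396]);
translate([413, 651, 0]) cube([30, 30, 396]);
translate([218, 388, 102]) cube([195, 30, 19]);
translate([218, 651, 102]) cube([195, 30, 19]);
translate([188, 418, 102]) cube([30, 233, 19]);
translate([413, 418, 102]) cube([30, 233, 19]);


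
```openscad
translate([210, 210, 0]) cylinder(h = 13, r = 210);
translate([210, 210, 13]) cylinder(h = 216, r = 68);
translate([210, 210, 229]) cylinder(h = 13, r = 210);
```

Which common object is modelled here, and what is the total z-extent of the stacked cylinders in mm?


A spool. The overall height is 242 mm.

Three coaxial cylinders, large–small–large — a spool. Two 13 mm flanges and a 216 mm core give 13 + 216 + 13 = 242 mm.


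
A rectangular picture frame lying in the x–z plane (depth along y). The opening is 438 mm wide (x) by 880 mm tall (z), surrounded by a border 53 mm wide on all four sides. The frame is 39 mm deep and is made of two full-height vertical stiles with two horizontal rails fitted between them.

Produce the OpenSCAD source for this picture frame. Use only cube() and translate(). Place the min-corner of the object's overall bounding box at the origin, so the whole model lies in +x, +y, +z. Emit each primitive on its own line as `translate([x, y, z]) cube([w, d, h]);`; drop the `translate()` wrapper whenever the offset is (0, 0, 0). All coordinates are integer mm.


cube([53, 39, 986]);
translate([491, 0, 0]) cube([53, 39, 986]);
translate([53, 0, 0]) cube([438, 39, 53]);
translate([53, 0, 933]) cube([438, 39, 53]);


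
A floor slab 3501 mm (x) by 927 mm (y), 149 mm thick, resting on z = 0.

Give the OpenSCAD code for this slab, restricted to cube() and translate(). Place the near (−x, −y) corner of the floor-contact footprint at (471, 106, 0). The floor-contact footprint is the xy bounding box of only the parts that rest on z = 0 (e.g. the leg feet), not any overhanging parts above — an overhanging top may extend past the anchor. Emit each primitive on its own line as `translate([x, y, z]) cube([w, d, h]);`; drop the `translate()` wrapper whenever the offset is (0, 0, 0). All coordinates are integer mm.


translate([471, 106, 0]) cube([3501, 927, 149]);


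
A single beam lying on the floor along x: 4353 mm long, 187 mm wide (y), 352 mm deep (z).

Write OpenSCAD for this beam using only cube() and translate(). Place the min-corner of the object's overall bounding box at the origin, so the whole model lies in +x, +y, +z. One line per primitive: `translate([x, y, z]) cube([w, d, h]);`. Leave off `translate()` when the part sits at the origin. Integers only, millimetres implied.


cube([4353, 187, 352]);


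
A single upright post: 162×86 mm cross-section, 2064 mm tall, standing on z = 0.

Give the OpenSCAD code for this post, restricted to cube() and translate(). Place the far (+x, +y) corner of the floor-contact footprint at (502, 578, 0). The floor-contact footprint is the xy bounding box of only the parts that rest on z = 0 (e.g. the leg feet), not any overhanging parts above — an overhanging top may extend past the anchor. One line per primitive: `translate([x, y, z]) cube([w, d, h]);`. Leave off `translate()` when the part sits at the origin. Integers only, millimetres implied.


translate([340, 492, 0]) cube([162, 86, 2064]);


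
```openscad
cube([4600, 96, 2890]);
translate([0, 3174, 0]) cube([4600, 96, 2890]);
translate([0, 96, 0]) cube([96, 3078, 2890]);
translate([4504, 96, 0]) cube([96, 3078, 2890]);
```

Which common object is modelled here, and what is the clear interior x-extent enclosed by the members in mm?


A house (or room) frame. The interior width is 4408 mm.

Four 2890 mm walls enclosing a rectangle with no floor or roof — a room or house frame. Outside width is 4600 mm and wall thickness is 96 mm, so the interior width is 4600 − 2 × 96 = 4408 mm.


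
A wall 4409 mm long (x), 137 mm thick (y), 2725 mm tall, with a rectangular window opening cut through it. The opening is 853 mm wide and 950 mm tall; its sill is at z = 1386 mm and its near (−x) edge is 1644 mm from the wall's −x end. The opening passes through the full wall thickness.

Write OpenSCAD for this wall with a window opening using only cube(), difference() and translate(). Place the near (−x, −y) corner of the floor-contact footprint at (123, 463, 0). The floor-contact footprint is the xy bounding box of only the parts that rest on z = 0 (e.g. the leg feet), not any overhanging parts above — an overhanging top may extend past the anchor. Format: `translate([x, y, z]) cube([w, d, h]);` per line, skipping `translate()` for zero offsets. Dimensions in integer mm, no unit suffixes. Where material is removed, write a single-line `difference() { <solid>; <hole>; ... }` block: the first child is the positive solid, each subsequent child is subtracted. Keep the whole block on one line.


difference() { translate([123, 463, 0]) cube([4409, 137, 2725]); translate([1767, 463, 1386]) cube([853, 137, 950]); }


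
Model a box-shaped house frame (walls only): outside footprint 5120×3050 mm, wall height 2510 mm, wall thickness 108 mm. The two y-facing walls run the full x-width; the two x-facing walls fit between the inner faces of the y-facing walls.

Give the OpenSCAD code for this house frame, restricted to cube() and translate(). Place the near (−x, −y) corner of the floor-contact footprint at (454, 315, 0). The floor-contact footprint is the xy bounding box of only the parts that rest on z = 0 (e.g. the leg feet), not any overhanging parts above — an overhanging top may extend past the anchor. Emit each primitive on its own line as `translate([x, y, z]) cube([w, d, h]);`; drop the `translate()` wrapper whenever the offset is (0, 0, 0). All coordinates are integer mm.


translate([454, 315, 0]) cube([5120, 108, 2510]);
translate([454, 3257, 0]) cube([5120, 108, 2510]);
translate([454, 423, 0]) cube([108, 2834, 2510]);
translate([5466, 423, 0]) cube([108, 2834, 2510]);


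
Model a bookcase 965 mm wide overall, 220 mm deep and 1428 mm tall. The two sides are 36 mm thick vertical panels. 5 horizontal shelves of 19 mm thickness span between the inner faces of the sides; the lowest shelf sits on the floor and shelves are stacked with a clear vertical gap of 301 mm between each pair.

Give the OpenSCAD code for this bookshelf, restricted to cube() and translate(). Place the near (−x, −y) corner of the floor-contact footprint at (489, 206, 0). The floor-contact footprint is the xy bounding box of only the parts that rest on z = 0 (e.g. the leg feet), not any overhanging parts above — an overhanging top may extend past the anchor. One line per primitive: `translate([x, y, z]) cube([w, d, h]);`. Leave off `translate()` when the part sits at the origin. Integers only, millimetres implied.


translate([489, 206, 0]) cube([36, 220, 1428]);
translate([1418, 206, 0]) cube([36, 220, 1428]);
translate([525, 206, 0]) cube([893, 220, 19]);
translate([525, 206, 320]) cube([893, 220, 19]);
translate([525, 206, 640]) cube([893, 220, 19]);
translate([525, 206, 960]) cube([893, 220, 19]);
translate([525, 206, 1280]) cube([893, 220, 19]);


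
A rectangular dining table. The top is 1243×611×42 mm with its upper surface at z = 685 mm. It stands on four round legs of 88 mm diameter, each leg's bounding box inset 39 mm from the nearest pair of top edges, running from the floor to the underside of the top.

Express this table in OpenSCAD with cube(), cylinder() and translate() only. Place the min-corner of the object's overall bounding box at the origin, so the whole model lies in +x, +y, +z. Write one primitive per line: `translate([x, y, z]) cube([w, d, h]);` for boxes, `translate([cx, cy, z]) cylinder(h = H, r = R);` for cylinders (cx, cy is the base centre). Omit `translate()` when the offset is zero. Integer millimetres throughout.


translate([0, 0, 643]) cube([1243, 611, 42]);
translate([83, 83, 0]) cylinder(h = 643, r = 44);
translate([1160, 83, 0]) cylinder(h = 643, r = 44);
translate([83, 528, 0]) cylinder(h = 643, r = 44);
translate([1160, 528, 0]) cylinder(h = 643, r = 44);


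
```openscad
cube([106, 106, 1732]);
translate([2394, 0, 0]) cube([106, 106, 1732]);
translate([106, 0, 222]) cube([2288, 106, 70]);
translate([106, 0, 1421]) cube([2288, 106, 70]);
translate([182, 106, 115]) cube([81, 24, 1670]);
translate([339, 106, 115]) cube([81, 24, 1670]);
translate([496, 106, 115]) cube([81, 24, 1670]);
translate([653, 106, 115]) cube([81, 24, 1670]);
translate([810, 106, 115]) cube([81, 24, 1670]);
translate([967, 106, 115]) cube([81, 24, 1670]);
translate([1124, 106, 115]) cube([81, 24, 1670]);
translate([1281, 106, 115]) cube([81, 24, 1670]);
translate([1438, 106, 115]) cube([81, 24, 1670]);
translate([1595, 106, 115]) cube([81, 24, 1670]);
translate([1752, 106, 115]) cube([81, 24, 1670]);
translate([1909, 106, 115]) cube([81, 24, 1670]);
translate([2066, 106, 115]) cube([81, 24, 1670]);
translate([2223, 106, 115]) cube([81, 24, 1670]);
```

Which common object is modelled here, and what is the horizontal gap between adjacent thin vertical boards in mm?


A fence section. The picket gap is 76 mm.

Two posts, two rails, 14 pickets — a fence section. Span 2288 mm holds 14 pickets of 81 mm with 15 equal gaps: ⌊(2288 − 14·81) / 15⌋ = 76 mm.


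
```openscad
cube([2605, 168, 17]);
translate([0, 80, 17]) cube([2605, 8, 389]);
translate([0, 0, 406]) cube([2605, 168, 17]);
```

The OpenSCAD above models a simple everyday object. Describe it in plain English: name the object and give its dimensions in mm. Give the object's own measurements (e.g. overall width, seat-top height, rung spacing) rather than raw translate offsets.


An I-beam lying along x, 2605 mm long. Overall section height 423 mm. Two flanges 168 mm wide (y) and 17 mm thick, one on the floor and one at the top; a web 8 mm thick runs between them, centred on the flange width.


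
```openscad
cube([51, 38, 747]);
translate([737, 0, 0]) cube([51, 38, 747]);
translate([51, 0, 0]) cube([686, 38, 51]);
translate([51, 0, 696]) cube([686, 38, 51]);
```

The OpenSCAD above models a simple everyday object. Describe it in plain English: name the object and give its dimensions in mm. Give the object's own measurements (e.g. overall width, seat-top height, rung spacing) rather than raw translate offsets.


A rectangular picture frame lying in the x–z plane (depth along y). The opening is 686 mm wide (x) by 645 mm tall (z), surrounded by a border 51 mm wide on all four sides. The frame is 38 mm deep and is made of two full-height vertical stiles with two horizontal rails fitted between them.


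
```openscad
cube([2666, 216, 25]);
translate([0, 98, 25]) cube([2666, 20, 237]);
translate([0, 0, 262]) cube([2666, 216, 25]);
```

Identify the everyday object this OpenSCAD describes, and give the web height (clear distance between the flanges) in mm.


An I-beam. The web height is 237 mm.

Two wide flanges with a thin centred web — an I-beam. Overall 287 mm minus two 25 mm flanges gives a web of 287 − 2·25 = 237 mm.


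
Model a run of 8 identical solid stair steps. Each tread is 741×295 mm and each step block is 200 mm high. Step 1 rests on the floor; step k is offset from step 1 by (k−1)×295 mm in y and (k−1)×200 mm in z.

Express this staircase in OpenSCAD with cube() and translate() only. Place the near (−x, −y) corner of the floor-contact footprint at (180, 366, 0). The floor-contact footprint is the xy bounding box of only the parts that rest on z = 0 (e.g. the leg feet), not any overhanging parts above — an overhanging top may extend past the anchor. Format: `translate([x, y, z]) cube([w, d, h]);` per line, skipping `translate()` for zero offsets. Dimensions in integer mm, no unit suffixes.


translate([180, 366, 0]) cube([741, 295, 200]);
translate([180, 661, 200]) cube([741, 295, 200]);
translate([180, 956, 400]) cube([741, 295, 200]);
translate([180, 1251, 600]) cube([741, 295, 200]);
translate([180, 1546, 800]) cube([741, 295, 200]);
translate([180, 1841, 1000]) cube([741, 295, 200]);
translate([180, 2136, 1200]) cube([741, 295, 200]);
translate([180, 2431, 1400]) cube([741, 295, 200]);


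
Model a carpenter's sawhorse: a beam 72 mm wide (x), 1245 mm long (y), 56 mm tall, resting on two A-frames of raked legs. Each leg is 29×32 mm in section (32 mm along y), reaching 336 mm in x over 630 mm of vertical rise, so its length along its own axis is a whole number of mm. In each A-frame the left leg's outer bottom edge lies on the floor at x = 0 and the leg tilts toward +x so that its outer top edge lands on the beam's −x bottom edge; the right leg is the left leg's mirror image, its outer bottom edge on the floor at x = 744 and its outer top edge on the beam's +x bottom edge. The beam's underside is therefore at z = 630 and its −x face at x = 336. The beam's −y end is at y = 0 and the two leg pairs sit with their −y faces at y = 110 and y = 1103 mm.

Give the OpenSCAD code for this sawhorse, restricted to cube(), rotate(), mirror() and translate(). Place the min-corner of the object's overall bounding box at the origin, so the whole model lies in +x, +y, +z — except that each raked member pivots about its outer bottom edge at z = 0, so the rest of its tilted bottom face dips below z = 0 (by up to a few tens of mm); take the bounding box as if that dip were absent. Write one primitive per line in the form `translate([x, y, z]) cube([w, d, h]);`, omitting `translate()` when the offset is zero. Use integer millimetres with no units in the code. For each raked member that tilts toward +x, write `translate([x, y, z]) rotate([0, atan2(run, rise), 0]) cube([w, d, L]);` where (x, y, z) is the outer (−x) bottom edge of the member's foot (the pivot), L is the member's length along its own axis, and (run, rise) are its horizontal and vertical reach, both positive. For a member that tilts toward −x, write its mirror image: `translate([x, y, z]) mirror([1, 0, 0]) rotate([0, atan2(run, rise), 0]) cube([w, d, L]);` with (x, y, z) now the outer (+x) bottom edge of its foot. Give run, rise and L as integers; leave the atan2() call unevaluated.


translate([336, 0, 630]) cube([72, 1245, 56]);
translate([0, 110, 0]) rotate([0, atan2(336, 630), 0]) cube([29, 32, 714]);
translate([744, 110, 0]) mirror([1, 0, 0]) rotate([0, atan2(336, 630), 0]) cube([29, 32, 714]);
translate([0, 1103, 0]) rotate([0, atan2(336, 630), 0]) cube([29, 32, 714]);
translate([744, 1103, 0]) mirror([1, 0, 0]) rotate([0, atan2(336, 630), 0]) cube([29, 32, 714]);


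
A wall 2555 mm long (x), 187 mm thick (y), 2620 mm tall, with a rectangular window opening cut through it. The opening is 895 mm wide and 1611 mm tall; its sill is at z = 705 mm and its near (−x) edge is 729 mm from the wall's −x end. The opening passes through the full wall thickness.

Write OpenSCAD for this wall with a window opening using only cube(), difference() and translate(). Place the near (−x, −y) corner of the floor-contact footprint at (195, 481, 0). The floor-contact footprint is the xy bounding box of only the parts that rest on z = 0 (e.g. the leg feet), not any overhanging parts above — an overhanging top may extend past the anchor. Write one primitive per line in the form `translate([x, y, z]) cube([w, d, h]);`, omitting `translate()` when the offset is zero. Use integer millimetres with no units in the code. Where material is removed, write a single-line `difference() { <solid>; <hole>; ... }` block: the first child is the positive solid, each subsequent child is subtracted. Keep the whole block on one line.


difference() { translate([195, 481, 0]) cube([2555, 187, 2620]); translate([924, 481, 705]) cube([895, 187, 1611]); }


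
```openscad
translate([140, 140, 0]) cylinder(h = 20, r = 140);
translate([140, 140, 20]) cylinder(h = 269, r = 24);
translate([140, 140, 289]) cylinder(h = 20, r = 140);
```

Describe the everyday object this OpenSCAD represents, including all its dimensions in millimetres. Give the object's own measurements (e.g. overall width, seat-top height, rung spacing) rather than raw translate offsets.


A spool: two coaxial disc flanges of radius 140 mm and thickness 20 mm, joined by a core cylinder of radius 24 mm and height 269 mm. The lower flange rests on z = 0 and the three cylinders share a vertical axis.


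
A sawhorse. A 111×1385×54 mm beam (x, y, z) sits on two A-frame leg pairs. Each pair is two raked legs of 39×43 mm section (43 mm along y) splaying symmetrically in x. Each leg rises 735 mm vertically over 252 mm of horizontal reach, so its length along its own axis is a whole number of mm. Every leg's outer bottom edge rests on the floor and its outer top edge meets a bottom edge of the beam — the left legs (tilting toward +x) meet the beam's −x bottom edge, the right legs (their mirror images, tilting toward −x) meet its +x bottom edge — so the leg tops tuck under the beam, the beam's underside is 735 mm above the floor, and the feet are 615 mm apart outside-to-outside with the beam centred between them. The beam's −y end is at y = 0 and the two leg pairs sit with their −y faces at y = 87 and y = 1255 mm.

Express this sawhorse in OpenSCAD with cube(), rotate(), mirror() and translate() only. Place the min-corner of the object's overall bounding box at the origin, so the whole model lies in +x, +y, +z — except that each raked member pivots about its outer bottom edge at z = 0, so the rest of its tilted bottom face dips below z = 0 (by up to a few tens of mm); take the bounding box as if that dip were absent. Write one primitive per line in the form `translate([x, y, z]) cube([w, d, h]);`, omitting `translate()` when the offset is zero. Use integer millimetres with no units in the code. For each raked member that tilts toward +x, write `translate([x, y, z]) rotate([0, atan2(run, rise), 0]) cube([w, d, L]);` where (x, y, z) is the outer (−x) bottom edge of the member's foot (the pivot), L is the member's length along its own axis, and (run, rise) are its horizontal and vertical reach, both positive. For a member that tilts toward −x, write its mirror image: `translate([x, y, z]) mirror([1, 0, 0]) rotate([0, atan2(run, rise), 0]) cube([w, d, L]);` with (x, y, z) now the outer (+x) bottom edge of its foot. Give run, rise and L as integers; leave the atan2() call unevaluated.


translate([252, 0, 735]) cube([111, 1385, 54]);
translate([0, 87, 0]) rotate([0, atan2(252, 735), 0]) cube([39, 43, 777]);
translate([615, 87, 0]) mirror([1, 0, 0]) rotate([0, atan2(252, 735), 0]) cube([39, 43, 777]);
translate([0, 1255, 0]) rotate([0, atan2(252, 735), 0]) cube([39, 43, 777]);
translate([615, 1255, 0]) mirror([1, 0, 0]) rotate([0, atan2(252, 735), 0]) cube([39, 43, 777]);


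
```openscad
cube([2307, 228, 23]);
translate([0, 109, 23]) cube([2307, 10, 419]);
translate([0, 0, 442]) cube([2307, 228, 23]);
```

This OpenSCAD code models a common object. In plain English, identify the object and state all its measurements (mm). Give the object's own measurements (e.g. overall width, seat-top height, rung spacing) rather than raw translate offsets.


An I-beam lying along x, 2307 mm long. Overall section height 465 mm. Two flanges 228 mm wide (y) and 23 mm thick, one on the floor and one at the top; a web 10 mm thick runs between them, centred on the flange width.


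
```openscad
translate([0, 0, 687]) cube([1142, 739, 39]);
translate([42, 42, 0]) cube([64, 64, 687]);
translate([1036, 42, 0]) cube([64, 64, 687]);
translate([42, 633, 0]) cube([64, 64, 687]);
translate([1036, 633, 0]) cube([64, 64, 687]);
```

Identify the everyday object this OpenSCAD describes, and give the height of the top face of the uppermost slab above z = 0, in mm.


A table. The table height is 726 mm.

A 1142×739×39 slab sits at z = 687 on four 64 mm square posts — a table. The top surface is at 687 + 39 = 726 mm.


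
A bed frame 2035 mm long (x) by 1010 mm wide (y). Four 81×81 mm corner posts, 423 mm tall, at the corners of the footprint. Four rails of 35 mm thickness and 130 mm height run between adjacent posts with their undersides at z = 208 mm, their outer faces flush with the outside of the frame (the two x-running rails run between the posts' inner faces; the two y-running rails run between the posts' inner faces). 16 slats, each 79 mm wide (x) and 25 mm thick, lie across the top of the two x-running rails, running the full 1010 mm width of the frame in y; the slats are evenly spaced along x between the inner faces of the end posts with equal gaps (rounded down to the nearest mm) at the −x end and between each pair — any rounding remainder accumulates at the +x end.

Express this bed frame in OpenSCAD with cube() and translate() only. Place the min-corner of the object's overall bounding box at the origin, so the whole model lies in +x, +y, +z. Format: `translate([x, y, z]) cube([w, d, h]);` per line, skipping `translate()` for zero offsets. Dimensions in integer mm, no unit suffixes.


// slat z = rail_z + rail_h = 208 + 130 = 338
// slat gap = ⌊(1873 − 16·79) / 17⌋ = 35
cube([81, 81, 423]);
translate([0, 929, 0]) cube([81, 81, 423]);
translate([1954, 0, 0]) cube([81, 81, 423]);
translate([1954, 929, 0]) cube([81, 81, 423]);
translate([81, 0, 208]) cube([1873, 35, 130]);
translate([81, 975, 208]) cube([1873, 35, 130]);
translate([0, 81, 208]) cube([35, 848, 130]);
translate([2000, 81, 208]) cube([35, 848, 130]);
translate([116, 0, 338]) cube([79, 1010, 25]);
translate([230, 0, 338]) cube([79, 1010, 25]);
translate([344, 0, 338]) cube([79, 1010, 25]);
translate([458, 0, 338]) cube([79, 1010, 25]);
translate([572, 0, 338]) cube([79, 1010, 25]);
translate([686, 0, 338]) cube([79, 1010, 25]);
translate([800, 0, 338]) cube([79, 1010, 25]);
translate([914, 0, 338]) cube([79, 1010, 25]);
translate([1028, 0, 338]) cube([79, 1010, 25]);
translate([1142, 0, 338]) cube([79, 1010, 25]);
translate([1256, 0, 338]) cube([79, 1010, 25]);
translate([1370, 0, 338]) cube([79, 1010, 25]);
translate([1484, 0, 338]) cube([79, 1010, 25]);
translate([1598, 0, 338]) cube([79, 1010, 25]);
translate([1712, 0, 338]) cube([79, 1010, 25]);
translate([1826, 0, 338]) cube([79, 1010, 25]);


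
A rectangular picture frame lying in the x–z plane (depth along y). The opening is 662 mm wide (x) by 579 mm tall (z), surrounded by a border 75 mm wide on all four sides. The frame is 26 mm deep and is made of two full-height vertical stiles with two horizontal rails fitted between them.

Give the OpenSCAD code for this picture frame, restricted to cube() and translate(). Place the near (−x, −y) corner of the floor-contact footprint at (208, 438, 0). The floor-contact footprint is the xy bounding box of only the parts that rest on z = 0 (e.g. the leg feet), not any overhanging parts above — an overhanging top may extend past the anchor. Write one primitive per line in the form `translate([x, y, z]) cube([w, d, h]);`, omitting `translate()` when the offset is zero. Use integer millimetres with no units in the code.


translate([208, 438, 0]) cube([75, 26, 729]);
translate([945, 438, 0]) cube([75, 26, 729]);
translate([283, 438, 0]) cube([662, 26, 75]);
translate([283, 438, 654]) cube([662, 26, 75]);


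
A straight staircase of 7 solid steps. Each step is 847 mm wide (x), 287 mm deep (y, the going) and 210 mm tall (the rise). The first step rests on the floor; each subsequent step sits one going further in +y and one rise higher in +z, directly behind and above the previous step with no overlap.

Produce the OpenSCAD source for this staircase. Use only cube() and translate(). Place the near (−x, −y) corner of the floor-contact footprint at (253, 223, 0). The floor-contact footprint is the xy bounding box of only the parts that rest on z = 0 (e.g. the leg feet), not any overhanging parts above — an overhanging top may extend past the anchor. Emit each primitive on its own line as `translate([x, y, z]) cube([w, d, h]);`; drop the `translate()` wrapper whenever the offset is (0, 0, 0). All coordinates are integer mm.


translate([253, 223, 0]) cube([847, 287, 210]);
translate([253, 510, 210]) cube([847, 287, 210]);
translate([253, 797, 420]) cube([847, 287, 210]);
translate([253, 1084, 630]) cube([847, 287, 210]);
translate([253, 1371, 840]) cube([847, 287, 210]);
translate([253, 1658, 1050]) cube([847, 287, 210]);
translate([253, 1945, 1260]) cube([847, 287, 210]);


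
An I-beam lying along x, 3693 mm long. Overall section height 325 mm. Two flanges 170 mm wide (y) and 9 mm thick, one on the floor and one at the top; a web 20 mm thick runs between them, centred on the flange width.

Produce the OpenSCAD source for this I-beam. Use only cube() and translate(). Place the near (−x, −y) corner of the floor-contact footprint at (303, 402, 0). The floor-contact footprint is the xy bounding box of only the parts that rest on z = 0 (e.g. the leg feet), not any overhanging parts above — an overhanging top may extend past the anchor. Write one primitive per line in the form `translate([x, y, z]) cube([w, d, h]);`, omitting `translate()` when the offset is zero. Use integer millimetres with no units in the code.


translate([303, 402, 0]) cube([3693, 170, 9]);
translate([303, 477, 9]) cube([3693, 20, 307]);
translate([303, 402, 316]) cube([3693, 170, 9]);


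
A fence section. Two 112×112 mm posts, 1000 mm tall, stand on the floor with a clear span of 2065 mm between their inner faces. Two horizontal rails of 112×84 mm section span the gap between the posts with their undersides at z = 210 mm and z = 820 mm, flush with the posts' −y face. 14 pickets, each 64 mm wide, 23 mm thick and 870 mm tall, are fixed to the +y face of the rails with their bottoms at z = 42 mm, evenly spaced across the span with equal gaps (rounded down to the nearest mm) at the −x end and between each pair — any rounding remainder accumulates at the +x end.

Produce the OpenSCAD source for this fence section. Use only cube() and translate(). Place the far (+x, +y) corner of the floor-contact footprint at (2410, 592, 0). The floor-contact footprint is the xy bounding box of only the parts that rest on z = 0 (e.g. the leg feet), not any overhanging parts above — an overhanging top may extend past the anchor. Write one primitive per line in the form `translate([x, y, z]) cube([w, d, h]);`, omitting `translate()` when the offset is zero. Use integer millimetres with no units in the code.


translate([121, 480, 0]) cube([112, 112, 1000]);
translate([2298, 480, 0]) cube([112, 112, 1000]);
translate([233, 480, 210]) cube([2065, 112, 84]);
translate([233, 480, 820]) cube([2065, 112, 84]);
translate([310, 592, 42]) cube([64, 23, 870]);
translate([451, 592, 42]) cube([64, 23, 870]);
translate([592, 592, 42]) cube([64, 23, 870]);
translate([733, 592, 42]) cube([64, 23, 870]);
translate([874, 592, 42]) cube([64, 23, 870]);
translate([1015, 592, 42]) cube([64, 23, 870]);
translate([1156, 592, 42]) cube([64, 23, 870]);
translate([1297, 592, 42]) cube([64, 23, 870]);
translate([1438, 592, 42]) cube([64, 23, 870]);
translate([1579, 592, 42]) cube([64, 23, 870]);
translate([1720, 592, 42]) cube([64, 23, 870]);
translate([1861, 592, 42]) cube([64, 23, 870]);
translate([2002, 592, 42]) cube([64, 23, 870]);
translate([2143, 592, 42]) cube([64, 23, 870]);


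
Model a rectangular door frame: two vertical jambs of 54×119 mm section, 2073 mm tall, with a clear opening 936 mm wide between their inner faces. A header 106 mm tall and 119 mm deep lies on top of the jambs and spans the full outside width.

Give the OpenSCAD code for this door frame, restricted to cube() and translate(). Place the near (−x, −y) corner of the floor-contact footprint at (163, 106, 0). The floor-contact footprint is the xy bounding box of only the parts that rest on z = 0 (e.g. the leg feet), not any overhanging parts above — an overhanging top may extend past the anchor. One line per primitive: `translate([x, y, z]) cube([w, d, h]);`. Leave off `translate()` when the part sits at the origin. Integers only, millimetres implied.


translate([163, 106, 0]) cube([54, 119, 2073]);
translate([1153, 106, 0]) cube([54, 119, 2073]);
translate([163, 106, 2073]) cube([1044, 119, 106]);


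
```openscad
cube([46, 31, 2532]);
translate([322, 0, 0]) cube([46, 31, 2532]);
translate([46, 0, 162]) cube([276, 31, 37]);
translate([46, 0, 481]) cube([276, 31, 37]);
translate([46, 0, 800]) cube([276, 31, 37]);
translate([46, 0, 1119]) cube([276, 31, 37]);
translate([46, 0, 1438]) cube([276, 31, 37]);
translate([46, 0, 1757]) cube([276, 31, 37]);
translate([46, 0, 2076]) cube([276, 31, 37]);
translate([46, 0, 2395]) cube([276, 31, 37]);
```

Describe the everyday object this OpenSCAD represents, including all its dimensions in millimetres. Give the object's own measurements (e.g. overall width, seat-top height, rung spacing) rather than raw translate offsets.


A straight ladder. Two 46×31 mm vertical rails, 2532 mm tall, stand 368 mm apart (outside-to-outside) with their front faces coplanar on the −y side. 8 rungs, each 31 mm deep and 37 mm tall, span between the inner faces of the rails, front faces flush with the rails. The lowest rung's underside is at z = 162 mm and rungs are spaced 319 mm apart (underside to underside).


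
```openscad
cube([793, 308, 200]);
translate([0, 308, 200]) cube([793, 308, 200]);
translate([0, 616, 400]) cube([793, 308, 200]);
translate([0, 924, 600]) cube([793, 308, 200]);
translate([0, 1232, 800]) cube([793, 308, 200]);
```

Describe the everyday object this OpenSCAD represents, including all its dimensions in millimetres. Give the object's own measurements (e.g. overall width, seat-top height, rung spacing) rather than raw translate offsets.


A straight staircase of 5 solid steps. Each step is 793 mm wide (x), 308 mm deep (y, the going) and 200 mm tall (the rise). The first step rests on the floor; each subsequent step sits one going further in +y and one rise higher in +z, directly behind and above the previous step with no overlap.


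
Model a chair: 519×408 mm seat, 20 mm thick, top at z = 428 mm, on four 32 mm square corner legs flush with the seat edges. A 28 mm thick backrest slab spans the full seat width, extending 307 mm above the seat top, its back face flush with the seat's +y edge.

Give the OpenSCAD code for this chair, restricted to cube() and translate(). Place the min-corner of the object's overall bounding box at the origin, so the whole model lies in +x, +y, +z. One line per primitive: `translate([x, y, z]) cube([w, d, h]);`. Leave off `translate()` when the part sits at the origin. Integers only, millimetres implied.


translate([0, 0, 408]) cube([519, 408, 20]);
cube([32, 32, 408]);
translate([487, 0, 0]) cube([32, 32, 408]);
translate([0, 376, 0]) cube([32, 32, 408]);
translate([487, 376, 0]) cube([32, 32, 408]);
translate([0, 380, 428]) cube([519, 28, 307]);


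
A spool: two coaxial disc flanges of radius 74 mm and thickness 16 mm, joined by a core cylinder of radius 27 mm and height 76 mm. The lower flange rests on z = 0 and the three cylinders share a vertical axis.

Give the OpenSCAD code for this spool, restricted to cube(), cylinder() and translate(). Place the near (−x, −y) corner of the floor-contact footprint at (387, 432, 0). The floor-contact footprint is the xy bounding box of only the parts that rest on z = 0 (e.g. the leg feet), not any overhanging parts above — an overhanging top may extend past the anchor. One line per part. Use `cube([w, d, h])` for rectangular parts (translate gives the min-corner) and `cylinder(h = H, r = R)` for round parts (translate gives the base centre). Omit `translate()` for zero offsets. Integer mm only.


translate([461, 506, 0]) cylinder(h = 16, r = 74);
translate([461, 506, 16]) cylinder(h = 76, r = 27);
translate([461, 506, 92]) cylinder(h = 16, r = 74);


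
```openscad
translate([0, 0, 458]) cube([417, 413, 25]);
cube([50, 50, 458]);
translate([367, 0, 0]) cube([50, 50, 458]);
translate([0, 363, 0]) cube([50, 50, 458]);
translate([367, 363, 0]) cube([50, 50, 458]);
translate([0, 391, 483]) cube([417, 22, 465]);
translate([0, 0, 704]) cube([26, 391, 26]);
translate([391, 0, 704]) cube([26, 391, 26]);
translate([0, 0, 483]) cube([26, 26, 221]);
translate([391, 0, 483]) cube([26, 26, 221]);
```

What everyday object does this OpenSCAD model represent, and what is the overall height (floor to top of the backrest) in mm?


A chair. The overall height is 948 mm.

A slab on four corner posts with a tall panel at the back — a chair. The seat slab sits at z = 458 with thickness 25, and the 465 mm backrest starts at the seat top, so the overall height is 458 + 25 + 465 = 948 mm.


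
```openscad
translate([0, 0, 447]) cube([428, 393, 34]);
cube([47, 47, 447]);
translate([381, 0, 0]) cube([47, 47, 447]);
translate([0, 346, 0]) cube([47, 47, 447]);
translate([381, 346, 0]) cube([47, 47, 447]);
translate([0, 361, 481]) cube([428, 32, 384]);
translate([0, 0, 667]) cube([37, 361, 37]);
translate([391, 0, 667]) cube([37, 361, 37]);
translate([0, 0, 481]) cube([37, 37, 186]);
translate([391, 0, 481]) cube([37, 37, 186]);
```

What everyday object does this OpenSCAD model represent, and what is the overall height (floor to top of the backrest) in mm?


A chair. The overall height is 865 mm.

A slab on four corner posts with a tall panel at the back — a chair. The seat slab sits at z = 447 with thickness 34, and the 384 mm backrest starts at the seat top, so the overall height is 447 + 34 + 384 = 865 mm.


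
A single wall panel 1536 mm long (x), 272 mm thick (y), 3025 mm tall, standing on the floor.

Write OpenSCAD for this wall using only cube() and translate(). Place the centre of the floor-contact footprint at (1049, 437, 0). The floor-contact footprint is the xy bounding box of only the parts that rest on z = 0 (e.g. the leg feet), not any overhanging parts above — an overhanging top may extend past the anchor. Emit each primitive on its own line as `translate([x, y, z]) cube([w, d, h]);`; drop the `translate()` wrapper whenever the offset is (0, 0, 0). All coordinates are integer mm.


translate([281, 301, 0]) cube([1536, 272, 3025]);


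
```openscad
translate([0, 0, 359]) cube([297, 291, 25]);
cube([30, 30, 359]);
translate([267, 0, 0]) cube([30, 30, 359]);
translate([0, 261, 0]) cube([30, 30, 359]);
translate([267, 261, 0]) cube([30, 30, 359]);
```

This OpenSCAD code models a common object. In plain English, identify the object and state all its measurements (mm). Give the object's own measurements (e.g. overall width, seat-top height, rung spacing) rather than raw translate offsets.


A four-legged stool. The seat is a 297×291×25 mm slab whose top surface is at z = 384 mm; four square legs, each 30×30 mm in cross-section, run from the floor (z = 0) to the underside of the seat, each flush with a corner of the seat.


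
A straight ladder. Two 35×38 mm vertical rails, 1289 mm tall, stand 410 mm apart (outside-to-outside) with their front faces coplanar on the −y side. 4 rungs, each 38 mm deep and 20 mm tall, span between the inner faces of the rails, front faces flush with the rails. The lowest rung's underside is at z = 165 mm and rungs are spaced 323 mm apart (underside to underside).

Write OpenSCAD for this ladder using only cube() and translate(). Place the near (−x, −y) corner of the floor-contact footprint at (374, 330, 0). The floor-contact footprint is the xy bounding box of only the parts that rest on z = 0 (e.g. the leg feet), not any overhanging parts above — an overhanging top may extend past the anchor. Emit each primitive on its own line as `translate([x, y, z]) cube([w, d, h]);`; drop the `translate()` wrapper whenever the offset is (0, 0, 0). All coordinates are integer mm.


translate([374, 330, 0]) cube([35, 38, 1289]);
translate([749, 330, 0]) cube([35, 38, 1289]);
translate([409, 330, 165]) cube([340, 38, 20]);
translate([409, 330, 488]) cube([340, 38, 20]);
translate([409, 330, 811]) cube([340, 38, 20]);
translate([409, 330, 1134]) cube([340, 38, 20]);


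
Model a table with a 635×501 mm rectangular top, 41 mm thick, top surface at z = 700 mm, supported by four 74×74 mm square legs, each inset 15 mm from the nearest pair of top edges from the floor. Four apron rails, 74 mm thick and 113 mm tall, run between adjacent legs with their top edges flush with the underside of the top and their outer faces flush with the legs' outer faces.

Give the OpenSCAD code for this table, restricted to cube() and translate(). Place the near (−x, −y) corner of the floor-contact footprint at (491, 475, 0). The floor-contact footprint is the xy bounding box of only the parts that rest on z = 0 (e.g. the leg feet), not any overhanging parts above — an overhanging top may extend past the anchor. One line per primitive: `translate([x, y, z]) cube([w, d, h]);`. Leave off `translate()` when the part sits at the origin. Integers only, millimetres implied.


translate([476, 460, 659]) cube([635, 501, 41]);
translate([491, 475, 0]) cube([74, 74, 659]);
translate([1022, 475, 0]) cube([74, 74, 659]);
translate([491, 872, 0]) cube([74, 74, 659]);
translate([1022, 872, 0]) cube([74, 74, 659]);
translate([565, 475, 546]) cube([457, 74, 113]);
translate([565, 872, 546]) cube([457, 74, 113]);
translate([491, 549, 546]) cube([74, 323, 113]);
translate([1022, 549, 546]) cube([74, 323, 113]);


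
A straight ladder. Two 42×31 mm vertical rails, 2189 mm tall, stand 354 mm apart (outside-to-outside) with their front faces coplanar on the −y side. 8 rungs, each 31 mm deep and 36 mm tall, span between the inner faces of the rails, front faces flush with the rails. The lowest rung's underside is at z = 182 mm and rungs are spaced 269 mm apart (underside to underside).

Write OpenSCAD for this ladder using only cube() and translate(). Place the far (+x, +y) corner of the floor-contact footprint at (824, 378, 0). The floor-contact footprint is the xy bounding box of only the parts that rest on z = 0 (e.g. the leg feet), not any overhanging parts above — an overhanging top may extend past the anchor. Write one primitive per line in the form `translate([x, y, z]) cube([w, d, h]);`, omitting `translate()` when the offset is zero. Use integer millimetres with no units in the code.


translate([470, 347, 0]) cube([42, 31, 2189]);
translate([782, 347, 0]) cube([42, 31, 2189]);
translate([512, 347, 182]) cube([270, 31, 36]);
translate([512, 347, 451]) cube([270, 31, 36]);
translate([512, 347, 720]) cube([270, 31, 36]);
translate([512, 347, 989]) cube([270, 31, 36]);
translate([512, 347, 1258]) cube([270, 31, 36]);
translate([512, 347, 1527]) cube([270, 31, 36]);
translate([512, 347, 1796]) cube([270, 31, 36]);
translate([512, 347, 2065]) cube([270, 31, 36]);
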